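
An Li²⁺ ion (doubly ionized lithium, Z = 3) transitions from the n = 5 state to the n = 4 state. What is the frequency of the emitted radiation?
6.66194e+14 Hz

First, find the transition energy:
E_5 = -13.6057 × 3² / 5² = -4.89805200 eV
E_4 = -13.6057 × 3² / 4² = -7.65320625 eV
|ΔE| = |E_4 - E_5| = 2.75515425 eV

Convert to Joules: E = 2.75515425 eV × (1.602177 × 10⁻¹⁹ J/eV) = 4.4142448e-19 J

Using E = hf:
f = E/h = 4.4142448e-19 J / (6.62607 × 10⁻³⁴ J·s)
f = 6.66194e+14 Hz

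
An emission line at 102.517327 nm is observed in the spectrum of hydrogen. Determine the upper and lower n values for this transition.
n = 3 → n = 1

First, find the photon energy from the wavelength (hc = 1239.84 eV·nm):
E = hc/λ = 1239.84 eV·nm / 102.517327 nm = 12.093956 eV

The energy levels of hydrogen satisfy E_n = -13.6057 / n² eV, so an emission n_i → n_f releases
ΔE = 13.6057 × (1/n_f² − 1/n_i²) eV.

Setting ΔE equal to the photon energy:
1/n_f² − 1/n_i² = 12.093956 / 13.6057 = 0.88888892

Since 1/n_i² must be positive, we need 1/n_f² > 0.88888892, i.e. n_f ≤ 1. For each allowed n_f, solve n_i = (1/n_f² − 0.88888892)^(−1/2) and check whether it is a whole number:
  n_f = 1: 1/n_i² = 1.00000000 − 0.88888892 = 0.11111108 → n_i = 3.000  → integer, n_i = 3 ✓

Only n_f = 1 gives an integer upper level, n_i = 3.

The transition is from n = 3 to n = 1 (emission).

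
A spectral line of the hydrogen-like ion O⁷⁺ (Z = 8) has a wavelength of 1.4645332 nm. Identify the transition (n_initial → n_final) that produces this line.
n = 6 → n = 1

First, find the photon energy from the wavelength (hc = 1239.84 eV·nm):
E = hc/λ = 1239.84 eV·nm / 1.4645332 nm = 846.57692 eV

The energy levels of O⁷⁺ satisfy E_n = -13.6057 × 8² / n² eV, so an emission n_i → n_f releases
ΔE = 13.6057 × 8² × (1/n_f² − 1/n_i²) eV.

Setting ΔE equal to the photon energy:
1/n_f² − 1/n_i² = 846.57692 / (13.6057 × 8²) = 0.97222226

Since 1/n_i² must be positive, we need 1/n_f² > 0.97222226, i.e. n_f ≤ 1. For each allowed n_f, solve n_i = (1/n_f² − 0.97222226)^(−1/2) and check whether it is a whole number:
  n_f = 1: 1/n_i² = 1.00000000 − 0.97222226 = 0.02777774 → n_i = 6.000  → integer, n_i = 6 ✓

Only n_f = 1 gives an integer upper level, n_i = 6.

The transition is from n = 6 to n = 1 (emission).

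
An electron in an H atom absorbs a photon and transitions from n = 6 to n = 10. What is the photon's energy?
0.2419 eV

The energy levels of a hydrogen-like atom are E_n = -13.6057 eV / n².

Energy at n = 6: E_6 = -13.6057 / 6² = -0.3779361 eV
Energy at n = 10: E_10 = -13.6057 / 10² = -0.1360570 eV

The excitation energy is the difference:
ΔE = E_10 - E_6
ΔE = -0.1360570 - (-0.3779361)
ΔE = 0.2419 eV

Since this is positive, energy must be absorbed (photon absorption).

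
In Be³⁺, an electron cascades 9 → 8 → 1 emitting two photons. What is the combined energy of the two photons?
215.004 eV

The energy levels of Be³⁺ are E_n = -13.6057 × 4² / n² eV.

First transition (9 → 8):
ΔE₁ = |E_8 - E_9|
ΔE₁ = |-3.401425000 - (-2.687545679)| = 0.713879 eV

Second transition (8 → 1):
ΔE₂ = |E_1 - E_8|
ΔE₂ = |-217.691200000 - (-3.401425000)| = 214.289775 eV

Total energy released:
E_total = ΔE₁ + ΔE₂ = 0.713879 + 214.289775 = 215.004 eV

Note: This equals the direct transition 9 → 1: 215.004 eV ✓
Energy is conserved regardless of the path taken.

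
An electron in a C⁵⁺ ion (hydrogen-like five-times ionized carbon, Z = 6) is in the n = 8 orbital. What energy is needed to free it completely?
7.653 eV

The ionization energy is the energy needed to remove the electron completely (n → ∞).

For a hydrogen-like ion with Z = 6, E_n = -13.6057 Z² / n² eV.

At n = 8: E_8 = -13.6057 × 6² / 8² = -7.653206 eV
At n = ∞: E_∞ = 0 eV

Ionization energy = E_∞ - E_8 = 0 - (-7.653206) = 7.653206 eV
Ionization energy ≈ 7.653 eV

This is also called the binding energy of the electron in state n = 8.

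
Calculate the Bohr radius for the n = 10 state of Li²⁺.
1.7639 nm (or 17.6392 Å)

The Bohr radius formula is:
r_n = n² a₀ / Z

where a₀ = 0.0529177 nm is the Bohr radius.

For Li²⁺ (Z = 3) at n = 10:
r_10 = 10² × 0.0529177 nm / 3
r_10 = 100 × 0.0529177 nm / 3
r_10 = 5.29177 nm / 3
r_10 = 1.7639 nm

The electron orbits at approximately 1.7639 nm from the nucleus.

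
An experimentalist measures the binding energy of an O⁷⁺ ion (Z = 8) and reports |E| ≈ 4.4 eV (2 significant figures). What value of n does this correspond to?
n = 14

The exact energy levels follow E_n = -13.6057 Z² / n² eV with Z = 8.

The measured value (-4.4 eV) is reported to only 2 significant figures, so we must test candidate n values and see which one matches to that precision.

Candidate energies:
  n = 12:  E = -13.6057 × 8² / 12² = -6.04698 eV
  n = 13:  E = -13.6057 × 8² / 13² = -5.15245 eV
  n = 14:  E = -13.6057 × 8² / 14² = -4.44268 eV  ← matches
  n = 15:  E = -13.6057 × 8² / 15² = -3.87007 eV
  n = 16:  E = -13.6057 × 8² / 16² = -3.40143 eV

Checking against the measurement of -4.4 eV (2 sig figs), only n = 14 agrees:
E_14 = -4.44268 eV, which rounds to -4.4 eV ✓

Therefore n = 14.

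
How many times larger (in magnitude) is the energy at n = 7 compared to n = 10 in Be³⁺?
2.04

Using E_n = -13.6057 Z² / n² eV with Z = 4:

E_7 = -13.6057 × 4² / 7² = -217.6912 / 49 = -4.44267755 eV
E_10 = -13.6057 × 4² / 10² = -217.6912 / 100 = -2.17691200 eV

The ratio is:
E_7/E_10 = (-4.44267755) / (-2.17691200)
E_7/E_10 = (-217.6912/49) / (-217.6912/100)
E_7/E_10 = 100/49
E_7/E_10 = 2.04
(Note: the Z² factors cancel in the ratio.)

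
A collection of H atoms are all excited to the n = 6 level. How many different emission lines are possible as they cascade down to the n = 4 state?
3

The electron can occupy levels n = 4, 5, ..., 6 during de-excitation — that is m = 6 - 4 + 1 = 3 distinct levels.

The number of distinct spectral lines equals the number of ways to choose 2 of these m levels (each pair gives one possible emission transition):

Number of lines = m(m-1)/2 = 3×2/2 = 3

These correspond to all possible transitions between the 3 levels:
6 → 5, 6 → 4, 5 → 4

Each transition produces a photon with a unique energy (and thus wavelength). This count does not depend on Z.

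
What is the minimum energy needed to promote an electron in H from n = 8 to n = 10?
0.07653 eV

The energy levels of a hydrogen-like atom are E_n = -13.6057 eV / n².

Energy at n = 8: E_8 = -13.6057 / 8² = -0.21258906 eV
Energy at n = 10: E_10 = -13.6057 / 10² = -0.13605700 eV

The excitation energy is the difference:
ΔE = E_10 - E_8
ΔE = -0.13605700 - (-0.21258906)
ΔE = 0.07653 eV

Since this is positive, energy must be absorbed (photon absorption).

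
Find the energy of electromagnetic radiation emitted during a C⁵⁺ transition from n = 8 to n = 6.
5.952 eV

The energy levels are E_n = -13.6057 Z² eV / n².

Energy at n = 8: E_8 = -13.6057 × 6² / 8² = -7.653206 eV
Energy at n = 6: E_6 = -13.6057 × 6² / 6² = -13.605700 eV

For emission (electron falling to lower state), the photon energy is:
E_photon = E_8 - E_6 = |-7.653206 - (-13.605700)|
E_photon = 5.952 eV

This energy is carried away by the emitted photon.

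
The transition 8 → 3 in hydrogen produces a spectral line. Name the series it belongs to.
Paschen series

The spectral series in hydrogen are named based on the final (lower) energy level:
- Lyman series: n_final = 1 (ultraviolet)
- Balmer series: n_final = 2 (visible/near-UV)
- Paschen series: n_final = 3 (infrared)
- Brackett series: n_final = 4 (infrared)
- Pfund series: n_final = 5 (far infrared)

Since this transition ends at n = 3, it belongs to the Paschen series.

For reference, this 8 → 3 line has photon energy
ΔE = 13.6057 eV × (1/3² - 1/8²) = 1.299155 eV,
corresponding to wavelength λ = hc/ΔE = 1239.84 eV·nm / 1.299155 eV = 954.34 nm in the infrared region.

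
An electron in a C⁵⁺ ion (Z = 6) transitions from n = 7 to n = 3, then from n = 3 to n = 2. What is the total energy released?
112.455276 eV

The energy levels of C⁵⁺ are E_n = -13.6057 × 6² / n² eV.

First transition (7 → 3):
ΔE₁ = |E_3 - E_7|
ΔE₁ = |-54.422800000000 - (-9.996024489796)| = 44.426775510 eV

Second transition (3 → 2):
ΔE₂ = |E_2 - E_3|
ΔE₂ = |-122.451300000000 - (-54.422800000000)| = 68.028500000 eV

Total energy released:
E_total = ΔE₁ + ΔE₂ = 44.426775510 + 68.028500000 = 112.455276 eV

Note: This equals the direct transition 7 → 2: 112.455276 eV ✓
Energy is conserved regardless of the path taken.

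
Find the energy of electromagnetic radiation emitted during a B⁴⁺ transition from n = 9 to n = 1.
335.9432 eV

The energy levels are E_n = -13.6057 Z² eV / n².

Energy at n = 9: E_9 = -13.6057 × 5² / 9² = -4.1992901 eV
Energy at n = 1: E_1 = -13.6057 × 5² / 1² = -340.1425000 eV

For emission (electron falling to lower state), the photon energy is:
E_photon = E_9 - E_1 = |-4.1992901 - (-340.1425000)|
E_photon = 335.9432 eV

This energy is carried away by the emitted photon.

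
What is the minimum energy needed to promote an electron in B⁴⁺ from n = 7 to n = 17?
5.765 eV

The energy levels of a hydrogen-like atom are E_n = -13.6057 Z² eV / n².

Energy at n = 7: E_7 = -13.6057 × 5² / 7² = -6.941684 eV
Energy at n = 17: E_17 = -13.6057 × 5² / 17² = -1.176964 eV

The excitation energy is the difference:
ΔE = E_17 - E_7
ΔE = -1.176964 - (-6.941684)
ΔE = 5.765 eV

Since this is positive, energy must be absorbed (photon absorption).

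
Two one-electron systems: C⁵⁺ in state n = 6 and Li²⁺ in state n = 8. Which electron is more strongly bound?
C⁵⁺ at n = 6 (E = -13.61 eV)

Using E_n = -13.6057 Z² / n² eV:

C⁵⁺ (Z = 6) at n = 6:
E = -13.6057 × 6² / 6² = -13.6057 × 36 / 36 = -13.60570 eV

Li²⁺ (Z = 3) at n = 8:
E = -13.6057 × 3² / 8² = -13.6057 × 9 / 64 = -1.91330 eV

Since -13.60570 eV < -1.91330 eV,
C⁵⁺ at n = 6 is more tightly bound (requires more energy to ionize).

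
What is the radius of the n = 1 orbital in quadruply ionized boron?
0.0106 nm (or 0.1058 Å)

The Bohr radius formula is:
r_n = n² a₀ / Z

where a₀ = 0.0529177 nm is the Bohr radius.

For B⁴⁺ (Z = 5) at n = 1:
r_1 = 1² × 0.0529177 nm / 5
r_1 = 1 × 0.0529177 nm / 5
r_1 = 0.05292 nm / 5
r_1 = 0.0106 nm

The electron orbits at approximately 0.0106 nm from the nucleus.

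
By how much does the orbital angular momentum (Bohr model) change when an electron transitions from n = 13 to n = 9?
4.21829e-34 J·s (or 4ℏ)

In the Bohr model, L_n = nℏ where ℏ = 1.0545718e-34 J·s.

L_13 = 13ℏ = 1.3709433e-33 J·s
L_9 = 9ℏ = 9.4911462e-34 J·s

ΔL = L_13 - L_9 = (13 - 9)ℏ = 4ℏ
ΔL = 4 × 1.0545718e-34 J·s = 4.21829e-34 J·s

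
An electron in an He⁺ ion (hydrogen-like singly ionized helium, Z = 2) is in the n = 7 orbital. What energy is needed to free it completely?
1.111 eV

The ionization energy is the energy needed to remove the electron completely (n → ∞).

For a hydrogen-like ion with Z = 2, E_n = -13.6057 Z² / n² eV.

At n = 7: E_7 = -13.6057 × 2² / 7² = -1.110669 eV
At n = ∞: E_∞ = 0 eV

Ionization energy = E_∞ - E_7 = 0 - (-1.110669) = 1.110669 eV
Ionization energy ≈ 1.111 eV

This is also called the binding energy of the electron in state n = 7.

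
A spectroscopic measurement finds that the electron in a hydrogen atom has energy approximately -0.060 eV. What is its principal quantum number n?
n = 15

The exact energy levels follow E_n = -13.6057 eV / n².

The measured value (-0.060 eV) is reported to only 2 significant figures, so we must test candidate n values and see which one matches to that precision.

Candidate energies:
  n = 13:  E = -13.6057/13² = -0.08051 eV
  n = 14:  E = -13.6057/14² = -0.06942 eV
  n = 15:  E = -13.6057/15² = -0.06047 eV  ← matches
  n = 16:  E = -13.6057/16² = -0.05315 eV
  n = 17:  E = -13.6057/17² = -0.04708 eV

Checking against the measurement of -0.060 eV (2 sig figs), only n = 15 agrees:
E_15 = -0.06047 eV, which rounds to -0.060 eV ✓

Therefore n = 15.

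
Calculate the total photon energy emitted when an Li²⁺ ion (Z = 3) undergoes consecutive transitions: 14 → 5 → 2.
29.99 eV

The energy levels of Li²⁺ are E_n = -13.6057 × 3² / n² eV.

First transition (14 → 5):
ΔE₁ = |E_5 - E_14|
ΔE₁ = |-4.89805200 - (-0.62475153)| = 4.27330 eV

Second transition (5 → 2):
ΔE₂ = |E_2 - E_5|
ΔE₂ = |-30.61282500 - (-4.89805200)| = 25.71477 eV

Total energy released:
E_total = ΔE₁ + ΔE₂ = 4.27330 + 25.71477 = 29.99 eV

Note: This equals the direct transition 14 → 2: 29.99 eV ✓
Energy is conserved regardless of the path taken.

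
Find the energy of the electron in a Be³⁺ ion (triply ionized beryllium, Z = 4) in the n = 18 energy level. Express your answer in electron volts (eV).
-0.6719 eV

The energy levels of a hydrogen-like atom are given by:
E_n = -13.6057 Z² / n² eV  (with Z = 4 for Be³⁺)

For n = 18:
E_18 = -13.6057 × 4² / 18²
E_18 = -13.6057 × 16 / 324
E_18 = -0.6719 eV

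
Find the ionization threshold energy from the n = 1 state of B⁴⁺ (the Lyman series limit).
340.14250 eV

The series limit corresponds to the transition from n = ∞ to n = 1.
This is the highest energy (shortest wavelength) transition in the Lyman series.

E_∞ = 0 eV
E_1 = -13.6057 × 5² / 1² = -340.14250 eV

Energy at series limit:
ΔE = E_∞ - E_1 = 0 - (-340.14250) = 340.14250 eV

This energy equals the ionization energy from the n = 1 state of B⁴⁺.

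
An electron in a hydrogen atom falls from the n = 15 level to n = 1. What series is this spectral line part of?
Lyman series

The spectral series in hydrogen are named based on the final (lower) energy level:
- Lyman series: n_final = 1 (ultraviolet)
- Balmer series: n_final = 2 (visible/near-UV)
- Paschen series: n_final = 3 (infrared)
- Brackett series: n_final = 4 (infrared)
- Pfund series: n_final = 5 (far infrared)

Since this transition ends at n = 1, it belongs to the Lyman series.

For reference, this 15 → 1 line has photon energy
ΔE = 13.6057 eV × (1/1² - 1/15²) = 13.5452 eV,
corresponding to wavelength λ = hc/ΔE = 1239.84 eV·nm / 13.5452 eV = 91.53 nm in the ultraviolet region.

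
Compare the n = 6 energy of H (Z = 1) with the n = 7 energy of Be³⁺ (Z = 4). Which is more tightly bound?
Be³⁺ at n = 7 (E = -4.4427 eV)

Using E_n = -13.6057 Z² / n² eV:

H (Z = 1) at n = 6:
E = -13.6057 × 1² / 6² = -13.6057 × 1 / 36 = -0.3779361 eV

Be³⁺ (Z = 4) at n = 7:
E = -13.6057 × 4² / 7² = -13.6057 × 16 / 49 = -4.4426776 eV

Since -4.4426776 eV < -0.3779361 eV,
Be³⁺ at n = 7 is more tightly bound (requires more energy to ionize).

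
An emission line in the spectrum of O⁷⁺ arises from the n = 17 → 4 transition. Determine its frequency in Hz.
1.24e+16 Hz

First, find the transition energy:
E_17 = -13.6057 × 8² / 17² = -3.01302699 eV
E_4 = -13.6057 × 8² / 4² = -54.42280000 eV
|ΔE| = |E_4 - E_17| = 51.40977301 eV

Convert to Joules: E = 51.40977301 eV × (1.602177 × 10⁻¹⁹ J/eV) = 8.2368e-18 J

Using E = hf:
f = E/h = 8.2368e-18 J / (6.62607 × 10⁻³⁴ J·s)
f = 1.24e+16 Hz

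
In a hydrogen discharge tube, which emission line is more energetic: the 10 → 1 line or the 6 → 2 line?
10 → 1

Calculate the energy for each transition:

Transition 10 → 1:
ΔE₁ = |E_1 - E_10| = |-13.6057/1² - (-13.6057/10²)|
ΔE₁ = |-13.605700000000 - (-0.136057000000)| = 13.469643000 eV

Transition 6 → 2:
ΔE₂ = |E_2 - E_6| = |-13.6057/2² - (-13.6057/6²)|
ΔE₂ = |-3.401425000000 - (-0.377936111111)| = 3.023488889 eV

Since 13.469643000 eV > 3.023488889 eV, the transition 10 → 1 emits the more energetic photon.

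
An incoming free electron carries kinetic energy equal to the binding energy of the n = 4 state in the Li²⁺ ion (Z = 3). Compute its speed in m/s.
1.641e+06 m/s (or 0.55% of c)

The binding energy at n = 4 for Li²⁺ is:
E_4 = -13.6057 × 3²/4² = -7.653206 eV
|E_4| = 7.653206 eV

Convert to Joules:
KE = 7.653206 eV × (1.602177 × 10⁻¹⁹ J/eV) = 1.22618e-18 J

Using KE = ½mv²:
v = √(2·KE/m_e)
v = √(2 × 1.22618e-18 J / 9.10938 × 10⁻³¹ kg)
v = 1.641e+06 m/s

This is approximately 0.55% the speed of light.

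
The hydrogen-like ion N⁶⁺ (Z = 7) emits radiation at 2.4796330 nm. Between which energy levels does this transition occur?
n = 2 → n = 1

First, find the photon energy from the wavelength (hc = 1239.84 eV·nm):
E = hc/λ = 1239.84 eV·nm / 2.4796330 nm = 500.00948 eV

The energy levels of N⁶⁺ satisfy E_n = -13.6057 × 7² / n² eV, so an emission n_i → n_f releases
ΔE = 13.6057 × 7² × (1/n_f² − 1/n_i²) eV.

Setting ΔE equal to the photon energy:
1/n_f² − 1/n_i² = 500.00948 / (13.6057 × 7²) = 0.75000001

Since 1/n_i² must be positive, we need 1/n_f² > 0.75000001, i.e. n_f ≤ 1. For each allowed n_f, solve n_i = (1/n_f² − 0.75000001)^(−1/2) and check whether it is a whole number:
  n_f = 1: 1/n_i² = 1.00000000 − 0.75000001 = 0.24999999 → n_i = 2.000  → integer, n_i = 2 ✓

Only n_f = 1 gives an integer upper level, n_i = 2.

The transition is from n = 2 to n = 1 (emission).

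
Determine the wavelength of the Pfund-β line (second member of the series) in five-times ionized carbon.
129.20136 nm

The lines of a series are numbered from the longest wavelength (smallest ΔE) outward; the second line is the transition from n = n_f + 2 to n_f.
The Pfund series has all transitions ending at n_f = 5.

For C⁵⁺ (Z = 6), the second line (β-line) is the jump from n = 7 to n = 5:
E_7 = -13.6057 × 6² / 7² = -9.996024490 eV
E_5 = -13.6057 × 6² / 5² = -19.592208000 eV
ΔE = E_7 - E_5 = 9.596183510 eV

λ = hc/E = 1239.84 eV·nm / 9.596183510 eV
λ = 129.20136 nm

This is the β-line of the Pfund series in C⁵⁺.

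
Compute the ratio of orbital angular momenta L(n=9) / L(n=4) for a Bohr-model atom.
2.25

In the Bohr model, L_n = nℏ, so the ratio is purely the ratio of quantum numbers:

L_9/L_4 = 9ℏ / 4ℏ = 9/4 = 2.25

The angular momentum scales linearly with n.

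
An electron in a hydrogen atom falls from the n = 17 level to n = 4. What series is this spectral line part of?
Brackett series

The spectral series in hydrogen are named based on the final (lower) energy level:
- Lyman series: n_final = 1 (ultraviolet)
- Balmer series: n_final = 2 (visible/near-UV)
- Paschen series: n_final = 3 (infrared)
- Brackett series: n_final = 4 (infrared)
- Pfund series: n_final = 5 (far infrared)

Since this transition ends at n = 4, it belongs to the Brackett series.

For reference, this 17 → 4 line has photon energy
ΔE = 13.6057 eV × (1/4² - 1/17²) = 0.8032777033 eV,
corresponding to wavelength λ = hc/ΔE = 1239.84 eV·nm / 0.8032777033 eV = 1543.4762 nm in the infrared region.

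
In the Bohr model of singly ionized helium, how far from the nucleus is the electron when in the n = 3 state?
0.2381 nm (or 2.3813 Å)

The Bohr radius formula is:
r_n = n² a₀ / Z

where a₀ = 0.0529177 nm is the Bohr radius.

For He⁺ (Z = 2) at n = 3:
r_3 = 3² × 0.0529177 nm / 2
r_3 = 9 × 0.0529177 nm / 2
r_3 = 0.47626 nm / 2
r_3 = 0.2381 nm

The electron orbits at approximately 0.2381 nm from the nucleus.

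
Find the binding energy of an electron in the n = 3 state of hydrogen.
1.512 eV

The ionization energy is the energy needed to remove the electron completely (n → ∞).

For hydrogen, E_n = -13.6057 eV / n².

At n = 3: E_3 = -13.6057 / 3² = -1.511744 eV
At n = ∞: E_∞ = 0 eV

Ionization energy = E_∞ - E_3 = 0 - (-1.511744) = 1.511744 eV
Ionization energy ≈ 1.512 eV

This is also called the binding energy of the electron in state n = 3.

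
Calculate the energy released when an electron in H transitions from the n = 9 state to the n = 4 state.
0.682385 eV

The energy levels are E_n = -13.6057 eV / n².

Energy at n = 9: E_9 = -13.6057 / 9² = -0.167971605 eV
Energy at n = 4: E_4 = -13.6057 / 4² = -0.850356250 eV

For emission (electron falling to lower state), the photon energy is:
E_photon = E_9 - E_4 = |-0.167971605 - (-0.850356250)|
E_photon = 0.682385 eV

This energy is carried away by the emitted photon.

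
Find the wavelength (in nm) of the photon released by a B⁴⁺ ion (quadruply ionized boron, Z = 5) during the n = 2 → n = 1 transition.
4.86008 nm

First, find the transition energy using E_n = -13.6057 Z² / n² eV:
E_2 = -13.6057 × 5² / 2² = -85.0356250 eV
E_1 = -13.6057 × 5² / 1² = -340.1425000 eV

Photon energy: |ΔE| = |E_1 - E_2| = 255.1068750 eV

Convert to wavelength using E = hc/λ with hc = 1239.84 eV·nm:
λ = hc/E = 1239.84 eV·nm / 255.1068750 eV
λ = 4.86008 nm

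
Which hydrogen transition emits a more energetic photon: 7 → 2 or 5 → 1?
5 → 1

Calculate the energy for each transition:

Transition 7 → 2:
ΔE₁ = |E_2 - E_7| = |-13.6057/2² - (-13.6057/7²)|
ΔE₁ = |-3.40142500 - (-0.27766735)| = 3.12376 eV

Transition 5 → 1:
ΔE₂ = |E_1 - E_5| = |-13.6057/1² - (-13.6057/5²)|
ΔE₂ = |-13.60570000 - (-0.54422800)| = 13.06147 eV

Since 13.06147 eV > 3.12376 eV, the transition 5 → 1 emits the more energetic photon.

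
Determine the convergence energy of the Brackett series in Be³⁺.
13.60570 eV

The series limit corresponds to the transition from n = ∞ to n = 4.
This is the highest energy (shortest wavelength) transition in the Brackett series.

E_∞ = 0 eV
E_4 = -13.6057 × 4² / 4² = -13.60570 eV

Energy at series limit:
ΔE = E_∞ - E_4 = 0 - (-13.60570) = 13.60570 eV

This energy equals the ionization energy from the n = 4 state of Be³⁺.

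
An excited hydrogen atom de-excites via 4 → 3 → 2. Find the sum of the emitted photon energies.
2.551069 eV

The energy levels of hydrogen are E_n = -13.6057 / n² eV.

First transition (4 → 3):
ΔE₁ = |E_3 - E_4|
ΔE₁ = |-1.511744444444 - (-0.850356250000)| = 0.661388194 eV

Second transition (3 → 2):
ΔE₂ = |E_2 - E_3|
ΔE₂ = |-3.401425000000 - (-1.511744444444)| = 1.889680556 eV

Total energy released:
E_total = ΔE₁ + ΔE₂ = 0.661388194 + 1.889680556 = 2.551069 eV

Note: This equals the direct transition 4 → 2: 2.551069 eV ✓
Energy is conserved regardless of the path taken.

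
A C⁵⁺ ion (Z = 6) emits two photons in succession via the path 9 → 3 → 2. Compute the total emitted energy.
116.40 eV

The energy levels of C⁵⁺ are E_n = -13.6057 × 6² / n² eV.

First transition (9 → 3):
ΔE₁ = |E_3 - E_9|
ΔE₁ = |-54.42280000 - (-6.04697778)| = 48.37582 eV

Second transition (3 → 2):
ΔE₂ = |E_2 - E_3|
ΔE₂ = |-122.45130000 - (-54.42280000)| = 68.02850 eV

Total energy released:
E_total = ΔE₁ + ΔE₂ = 48.37582 + 68.02850 = 116.40 eV

Note: This equals the direct transition 9 → 2: 116.40 eV ✓
Energy is conserved regardless of the path taken.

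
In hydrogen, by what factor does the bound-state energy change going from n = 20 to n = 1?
400.00000

Using E_n = -13.6057 Z² / n² eV with Z = 1:

E_1 = -13.6057 / 1² = -13.6057 / 1 = -13.60570000000 eV
E_20 = -13.6057 / 20² = -13.6057 / 400 = -0.03401425000 eV

The ratio is:
E_1/E_20 = (-13.60570000000) / (-0.03401425000)
E_1/E_20 = (-13.6057/1) / (-13.6057/400)
E_1/E_20 = 400/1
E_1/E_20 = 400.00000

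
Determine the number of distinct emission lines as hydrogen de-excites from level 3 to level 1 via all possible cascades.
3

The electron can occupy levels n = 1, 2, ..., 3 during de-excitation — that is m = 3 - 1 + 1 = 3 distinct levels.

The number of distinct spectral lines equals the number of ways to choose 2 of these m levels (each pair gives one possible emission transition):

Number of lines = m(m-1)/2 = 3×2/2 = 3

These correspond to all possible transitions between the 3 levels:
3 → 2, 3 → 1, 2 → 1

Each transition produces a photon with a unique energy (and thus wavelength). This count does not depend on Z.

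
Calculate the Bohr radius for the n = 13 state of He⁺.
4.471547 nm (or 44.715474 Å)

The Bohr radius formula is:
r_n = n² a₀ / Z

where a₀ = 0.052917721 nm is the Bohr radius.

For He⁺ (Z = 2) at n = 13:
r_13 = 13² × 0.052917721 nm / 2
r_13 = 169 × 0.052917721 nm / 2
r_13 = 8.9430948 nm / 2
r_13 = 4.471547 nm

The electron orbits at approximately 4.471547 nm from the nucleus.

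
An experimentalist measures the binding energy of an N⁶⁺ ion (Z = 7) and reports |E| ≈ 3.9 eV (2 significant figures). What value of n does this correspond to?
n = 13

The exact energy levels follow E_n = -13.6057 Z² / n² eV with Z = 7.

The measured value (-3.9 eV) is reported to only 2 significant figures, so we must test candidate n values and see which one matches to that precision.

Candidate energies:
  n = 11:  E = -13.6057 × 7² / 11² = -5.50975 eV
  n = 12:  E = -13.6057 × 7² / 12² = -4.62972 eV
  n = 13:  E = -13.6057 × 7² / 13² = -3.94485 eV  ← matches
  n = 14:  E = -13.6057 × 7² / 14² = -3.40143 eV
  n = 15:  E = -13.6057 × 7² / 15² = -2.96302 eV

Checking against the measurement of -3.9 eV (2 sig figs), only n = 13 agrees:
E_13 = -3.94485 eV, which rounds to -3.9 eV ✓

Therefore n = 13.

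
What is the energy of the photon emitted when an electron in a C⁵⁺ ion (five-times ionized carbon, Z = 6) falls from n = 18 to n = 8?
6.14146 eV

The energy levels are E_n = -13.6057 Z² eV / n².

Energy at n = 18: E_18 = -13.6057 × 6² / 18² = -1.51174444 eV
Energy at n = 8: E_8 = -13.6057 × 6² / 8² = -7.65320625 eV

For emission (electron falling to lower state), the photon energy is:
E_photon = E_18 - E_8 = |-1.51174444 - (-7.65320625)|
E_photon = 6.14146 eV

This energy is carried away by the emitted photon.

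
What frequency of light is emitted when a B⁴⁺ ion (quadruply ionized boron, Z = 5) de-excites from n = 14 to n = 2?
2.01419e+16 Hz

First, find the transition energy:
E_14 = -13.6057 × 5² / 14² = -1.7354209 eV
E_2 = -13.6057 × 5² / 2² = -85.0356250 eV
|ΔE| = |E_2 - E_14| = 83.3002041 eV

Convert to Joules: E = 83.3002041 eV × (1.602177 × 10⁻¹⁹ J/eV) = 1.3346167e-17 J

Using E = hf:
f = E/h = 1.3346167e-17 J / (6.62607 × 10⁻³⁴ J·s)
f = 2.01419e+16 Hz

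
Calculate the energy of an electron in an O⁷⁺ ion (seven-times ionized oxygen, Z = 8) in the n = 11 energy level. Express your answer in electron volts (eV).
-7.196403 eV

The energy levels of a hydrogen-like atom are given by:
E_n = -13.6057 Z² / n² eV  (with Z = 8 for O⁷⁺)

For n = 11:
E_11 = -13.6057 × 8² / 11²
E_11 = -13.6057 × 64 / 121
E_11 = -7.196403 eV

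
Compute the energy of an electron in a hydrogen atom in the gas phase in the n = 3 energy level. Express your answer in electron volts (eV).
-1.51 eV

The energy levels of a hydrogen-like atom are given by:
E_n = -13.6057 eV / n²

For n = 3:
E_3 = -13.6057 eV / 3²
E_3 = -13.6057 eV / 9
E_3 = -1.51 eV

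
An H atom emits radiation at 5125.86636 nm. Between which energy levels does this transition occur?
n = 10 → n = 6

First, find the photon energy from the wavelength (hc = 1239.84 eV·nm):
E = hc/λ = 1239.84 eV·nm / 5125.86636 nm = 0.24187911 eV

The energy levels of hydrogen satisfy E_n = -13.6057 / n² eV, so an emission n_i → n_f releases
ΔE = 13.6057 × (1/n_f² − 1/n_i²) eV.

Setting ΔE equal to the photon energy:
1/n_f² − 1/n_i² = 0.24187911 / 13.6057 = 0.017777778

Since 1/n_i² must be positive, we need 1/n_f² > 0.017777778, i.e. n_f ≤ 7. For each allowed n_f, solve n_i = (1/n_f² − 0.017777778)^(−1/2) and check whether it is a whole number:
  n_f = 1: 1/n_i² = 1.000000000 − 0.017777778 = 0.982222222 → n_i = 1.009  (not an integer) ✗
  n_f = 2: 1/n_i² = 0.250000000 − 0.017777778 = 0.232222222 → n_i = 2.075  (not an integer) ✗
  n_f = 3: 1/n_i² = 0.111111111 − 0.017777778 = 0.093333333 → n_i = 3.273  (not an integer) ✗
  n_f = 4: 1/n_i² = 0.062500000 − 0.017777778 = 0.044722222 → n_i = 4.729  (not an integer) ✗
  n_f = 5: 1/n_i² = 0.040000000 − 0.017777778 = 0.022222222 → n_i = 6.708  (not an integer) ✗
  n_f = 6: 1/n_i² = 0.027777778 − 0.017777778 = 0.010000000 → n_i = 10.000  → integer, n_i = 10 ✓
  n_f = 7: 1/n_i² = 0.020408163 − 0.017777778 = 0.002630385 → n_i = 19.498  (not an integer) ✗

Only n_f = 6 gives an integer upper level, n_i = 10.

The transition is from n = 10 to n = 6 (emission).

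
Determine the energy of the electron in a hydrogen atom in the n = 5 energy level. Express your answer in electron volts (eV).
-0.5442 eV

The energy levels of a hydrogen-like atom are given by:
E_n = -13.6057 eV / n²

For n = 5:
E_5 = -13.6057 eV / 5²
E_5 = -13.6057 eV / 25
E_5 = -0.5442 eV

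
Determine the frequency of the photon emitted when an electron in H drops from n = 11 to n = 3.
3.38e+14 Hz

First, find the transition energy:
E_11 = -13.6057 / 11² = -0.112444 eV
E_3 = -13.6057 / 3² = -1.511744 eV
|ΔE| = |E_3 - E_11| = 1.399300 eV

Convert to Joules: E = 1.399300 eV × (1.602177 × 10⁻¹⁹ J/eV) = 2.2419e-19 J

Using E = hf:
f = E/h = 2.2419e-19 J / (6.62607 × 10⁻³⁴ J·s)
f = 3.38e+14 Hz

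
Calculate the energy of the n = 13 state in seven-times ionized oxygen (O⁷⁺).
-5.15245 eV

For hydrogen-like ions, the energy levels scale with Z²:
E_n = -13.6057 Z² / n² eV

For O⁷⁺ (Z = 8) at n = 13:
E_13 = -13.6057 × 8² / 13²
E_13 = -13.6057 × 64 / 169
E_13 = -870.7648 / 169
E_13 = -5.15245 eV

The energy is 64 times more negative than hydrogen at the same n due to the stronger nuclear charge.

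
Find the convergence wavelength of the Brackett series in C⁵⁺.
40.50 nm

The series limit corresponds to the transition from n = ∞ to n = 4.
This is the highest energy (shortest wavelength) transition in the Brackett series.

E_∞ = 0 eV
E_4 = -13.6057 × 6² / 4² = -30.6128 eV

Energy at series limit:
ΔE = E_∞ - E_4 = 0 - (-30.6128) = 30.6128 eV
λ = hc/E = 1239.84 eV·nm / 30.6128 eV = 40.50 nm

This energy equals the ionization energy from the n = 4 state of C⁵⁺.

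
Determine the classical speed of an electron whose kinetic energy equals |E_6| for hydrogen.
3.646e+05 m/s (or 0.122% of c)

The binding energy at n = 6 for hydrogen is:
E_6 = -13.6057/6² = -0.3779361 eV
|E_6| = 0.3779361 eV

Convert to Joules:
KE = 0.3779361 eV × (1.602177 × 10⁻¹⁹ J/eV) = 6.05521e-20 J

Using KE = ½mv²:
v = √(2·KE/m_e)
v = √(2 × 6.05521e-20 J / 9.10938 × 10⁻³¹ kg)
v = 3.646e+05 m/s

This is approximately 0.122% the speed of light.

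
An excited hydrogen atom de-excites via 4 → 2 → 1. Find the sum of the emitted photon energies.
12.76 eV

The energy levels of hydrogen are E_n = -13.6057 / n² eV.

First transition (4 → 2):
ΔE₁ = |E_2 - E_4|
ΔE₁ = |-3.40142500 - (-0.85035625)| = 2.55107 eV

Second transition (2 → 1):
ΔE₂ = |E_1 - E_2|
ΔE₂ = |-13.60570000 - (-3.40142500)| = 10.20428 eV

Total energy released:
E_total = ΔE₁ + ΔE₂ = 2.55107 + 10.20428 = 12.76 eV

Note: This equals the direct transition 4 → 1: 12.76 eV ✓
Energy is conserved regardless of the path taken.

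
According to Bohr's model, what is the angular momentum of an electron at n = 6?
6.32743e-34 J·s (or 6ℏ)

In the Bohr model, angular momentum is quantized:
L = nℏ

where ℏ = h/(2π) = 1.0545718e-34 J·s

For n = 6:
L = 6 × 1.0545718e-34 J·s
L = 6.32743e-34 J·s

This can also be written as L = 6ℏ.
The angular momentum is an integer multiple of the reduced Planck constant.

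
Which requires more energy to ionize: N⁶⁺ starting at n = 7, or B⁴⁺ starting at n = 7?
N⁶⁺ at n = 7 (E = -13.605700 eV)

Using E_n = -13.6057 Z² / n² eV:

N⁶⁺ (Z = 7) at n = 7:
E = -13.6057 × 7² / 7² = -13.6057 × 49 / 49 = -13.605700000 eV

B⁴⁺ (Z = 5) at n = 7:
E = -13.6057 × 5² / 7² = -13.6057 × 25 / 49 = -6.941683673 eV

Since -13.605700000 eV < -6.941683673 eV,
N⁶⁺ at n = 7 is more tightly bound (requires more energy to ionize).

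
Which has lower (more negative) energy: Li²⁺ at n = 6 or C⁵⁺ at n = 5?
C⁵⁺ at n = 5 (E = -19.592 eV)

Using E_n = -13.6057 Z² / n² eV:

Li²⁺ (Z = 3) at n = 6:
E = -13.6057 × 3² / 6² = -13.6057 × 9 / 36 = -3.401425 eV

C⁵⁺ (Z = 6) at n = 5:
E = -13.6057 × 6² / 5² = -13.6057 × 36 / 25 = -19.592208 eV

Since -19.592208 eV < -3.401425 eV,
C⁵⁺ at n = 5 is more tightly bound (requires more energy to ionize).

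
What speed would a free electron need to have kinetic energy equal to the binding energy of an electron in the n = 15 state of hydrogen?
1.45846e+05 m/s (or 0.048649% of c)

The binding energy at n = 15 for hydrogen is:
E_15 = -13.6057/15² = -0.0604697778 eV
|E_15| = 0.0604697778 eV

Convert to Joules:
KE = 0.0604697778 eV × (1.602177 × 10⁻¹⁹ J/eV) = 9.6883287e-21 J

Using KE = ½mv²:
v = √(2·KE/m_e)
v = √(2 × 9.6883287e-21 J / 9.10938 × 10⁻³¹ kg)
v = 1.45846e+05 m/s

This is approximately 0.048649% the speed of light.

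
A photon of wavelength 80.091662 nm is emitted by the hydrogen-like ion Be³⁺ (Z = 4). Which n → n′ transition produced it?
n = 5 → n = 3

First, find the photon energy from the wavelength (hc = 1239.84 eV·nm):
E = hc/λ = 1239.84 eV·nm / 80.091662 nm = 15.480263 eV

The energy levels of Be³⁺ satisfy E_n = -13.6057 × 4² / n² eV, so an emission n_i → n_f releases
ΔE = 13.6057 × 4² × (1/n_f² − 1/n_i²) eV.

Setting ΔE equal to the photon energy:
1/n_f² − 1/n_i² = 15.480263 / (13.6057 × 4²) = 0.071111111

Since 1/n_i² must be positive, we need 1/n_f² > 0.071111111, i.e. n_f ≤ 3. For each allowed n_f, solve n_i = (1/n_f² − 0.071111111)^(−1/2) and check whether it is a whole number:
  n_f = 1: 1/n_i² = 1.000000000 − 0.071111111 = 0.928888889 → n_i = 1.038  (not an integer) ✗
  n_f = 2: 1/n_i² = 0.250000000 − 0.071111111 = 0.178888889 → n_i = 2.364  (not an integer) ✗
  n_f = 3: 1/n_i² = 0.111111111 − 0.071111111 = 0.040000000 → n_i = 5.000  → integer, n_i = 5 ✓

Only n_f = 3 gives an integer upper level, n_i = 5.

The transition is from n = 5 to n = 3 (emission).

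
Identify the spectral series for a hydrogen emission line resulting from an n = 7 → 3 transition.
Paschen series

The spectral series in hydrogen are named based on the final (lower) energy level:
- Lyman series: n_final = 1 (ultraviolet)
- Balmer series: n_final = 2 (visible/near-UV)
- Paschen series: n_final = 3 (infrared)
- Brackett series: n_final = 4 (infrared)
- Pfund series: n_final = 5 (far infrared)

Since this transition ends at n = 3, it belongs to the Paschen series.

For reference, this 7 → 3 line has photon energy
ΔE = 13.6057 eV × (1/3² - 1/7²) = 1.2340770975 eV,
corresponding to wavelength λ = hc/ΔE = 1239.84 eV·nm / 1.2340770975 eV = 1004.66981 nm in the infrared region.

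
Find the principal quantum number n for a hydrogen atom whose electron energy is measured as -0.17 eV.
n = 9

The exact energy levels follow E_n = -13.6057 eV / n².

The measured value (-0.17 eV) is reported to only 2 significant figures, so we must test candidate n values and see which one matches to that precision.

Candidate energies:
  n = 7:  E = -13.6057/7² = -0.277667 eV
  n = 8:  E = -13.6057/8² = -0.212589 eV
  n = 9:  E = -13.6057/9² = -0.167972 eV  ← matches
  n = 10:  E = -13.6057/10² = -0.136057 eV
  n = 11:  E = -13.6057/11² = -0.112444 eV

Checking against the measurement of -0.17 eV (2 sig figs), only n = 9 agrees:
E_9 = -0.167972 eV, which rounds to -0.17 eV ✓

Therefore n = 9.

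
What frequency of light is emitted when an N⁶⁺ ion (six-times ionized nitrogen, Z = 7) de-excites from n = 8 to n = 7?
7.711e+14 Hz

First, find the transition energy:
E_8 = -13.6057 × 7² / 8² = -10.41686406 eV
E_7 = -13.6057 × 7² / 7² = -13.60570000 eV
|ΔE| = |E_7 - E_8| = 3.18883594 eV

Convert to Joules: E = 3.18883594 eV × (1.602177 × 10⁻¹⁹ J/eV) = 5.10908e-19 J

Using E = hf:
f = E/h = 5.10908e-19 J / (6.62607 × 10⁻³⁴ J·s)
f = 7.711e+14 Hz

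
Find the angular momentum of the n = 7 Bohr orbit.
7.3820e-34 J·s (or 7ℏ)

In the Bohr model, angular momentum is quantized:
L = nℏ

where ℏ = h/(2π) = 1.054572e-34 J·s

For n = 7:
L = 7 × 1.054572e-34 J·s
L = 7.3820e-34 J·s

This can also be written as L = 7ℏ.
The angular momentum is an integer multiple of the reduced Planck constant.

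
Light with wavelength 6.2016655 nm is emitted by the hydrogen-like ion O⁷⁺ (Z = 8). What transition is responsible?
n = 7 → n = 2

First, find the photon energy from the wavelength (hc = 1239.84 eV·nm):
E = hc/λ = 1239.84 eV·nm / 6.2016655 nm = 199.92049 eV

The energy levels of O⁷⁺ satisfy E_n = -13.6057 × 8² / n² eV, so an emission n_i → n_f releases
ΔE = 13.6057 × 8² × (1/n_f² − 1/n_i²) eV.

Setting ΔE equal to the photon energy:
1/n_f² − 1/n_i² = 199.92049 / (13.6057 × 8²) = 0.22959184

Since 1/n_i² must be positive, we need 1/n_f² > 0.22959184, i.e. n_f ≤ 2. For each allowed n_f, solve n_i = (1/n_f² − 0.22959184)^(−1/2) and check whether it is a whole number:
  n_f = 1: 1/n_i² = 1.00000000 − 0.22959184 = 0.77040816 → n_i = 1.139  (not an integer) ✗
  n_f = 2: 1/n_i² = 0.25000000 − 0.22959184 = 0.02040816 → n_i = 7.000  → integer, n_i = 7 ✓

Only n_f = 2 gives an integer upper level, n_i = 7.

The transition is from n = 7 to n = 2 (emission).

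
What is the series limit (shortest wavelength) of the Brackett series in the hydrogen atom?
1458.02421 nm

The series limit corresponds to the transition from n = ∞ to n = 4.
This is the highest energy (shortest wavelength) transition in the Brackett series.

E_∞ = 0 eV
E_4 = -13.6057 / 4² = -0.85035625000 eV

Energy at series limit:
ΔE = E_∞ - E_4 = 0 - (-0.85035625000) = 0.85035625000 eV
λ = hc/E = 1239.84 eV·nm / 0.85035625000 eV = 1458.02421 nm

This energy equals the ionization energy from the n = 4 state of hydrogen.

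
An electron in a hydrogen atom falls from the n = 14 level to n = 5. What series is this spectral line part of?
Pfund series

The spectral series in hydrogen are named based on the final (lower) energy level:
- Lyman series: n_final = 1 (ultraviolet)
- Balmer series: n_final = 2 (visible/near-UV)
- Paschen series: n_final = 3 (infrared)
- Brackett series: n_final = 4 (infrared)
- Pfund series: n_final = 5 (far infrared)

Since this transition ends at n = 5, it belongs to the Pfund series.

For reference, this 14 → 5 line has photon energy
ΔE = 13.6057 eV × (1/5² - 1/14²) = 0.47481116327 eV,
corresponding to wavelength λ = hc/ΔE = 1239.84 eV·nm / 0.47481116327 eV = 2611.22757 nm in the far infrared region.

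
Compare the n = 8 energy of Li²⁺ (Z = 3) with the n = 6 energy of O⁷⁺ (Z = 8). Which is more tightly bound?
O⁷⁺ at n = 6 (E = -24.1879 eV)

Using E_n = -13.6057 Z² / n² eV:

Li²⁺ (Z = 3) at n = 8:
E = -13.6057 × 3² / 8² = -13.6057 × 9 / 64 = -1.9133016 eV

O⁷⁺ (Z = 8) at n = 6:
E = -13.6057 × 8² / 6² = -13.6057 × 64 / 36 = -24.1879111 eV

Since -24.1879111 eV < -1.9133016 eV,
O⁷⁺ at n = 6 is more tightly bound (requires more energy to ionize).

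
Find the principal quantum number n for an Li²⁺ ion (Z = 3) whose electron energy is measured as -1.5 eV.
n = 9

The exact energy levels follow E_n = -13.6057 Z² / n² eV with Z = 3.

The measured value (-1.5 eV) is reported to only 2 significant figures, so we must test candidate n values and see which one matches to that precision.

Candidate energies:
  n = 7:  E = -13.6057 × 3² / 7² = -2.49901 eV
  n = 8:  E = -13.6057 × 3² / 8² = -1.91330 eV
  n = 9:  E = -13.6057 × 3² / 9² = -1.51174 eV  ← matches
  n = 10:  E = -13.6057 × 3² / 10² = -1.22451 eV
  n = 11:  E = -13.6057 × 3² / 11² = -1.01199 eV

Checking against the measurement of -1.5 eV (2 sig figs), only n = 9 agrees:
E_9 = -1.51174 eV, which rounds to -1.5 eV ✓

Therefore n = 9.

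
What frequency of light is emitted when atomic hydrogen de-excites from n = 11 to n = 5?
1.04e+14 Hz

First, find the transition energy:
E_11 = -13.6057 / 11² = -0.11244380 eV
E_5 = -13.6057 / 5² = -0.54422800 eV
|ΔE| = |E_5 - E_11| = 0.43178420 eV

Convert to Joules: E = 0.43178420 eV × (1.602177 × 10⁻¹⁹ J/eV) = 6.9179e-20 J

Using E = hf:
f = E/h = 6.9179e-20 J / (6.62607 × 10⁻³⁴ J·s)
f = 1.04e+14 Hz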